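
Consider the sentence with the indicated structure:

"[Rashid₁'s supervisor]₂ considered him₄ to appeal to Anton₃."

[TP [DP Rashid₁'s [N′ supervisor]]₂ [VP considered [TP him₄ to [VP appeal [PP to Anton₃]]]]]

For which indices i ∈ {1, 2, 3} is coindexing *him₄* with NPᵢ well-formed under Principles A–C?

{1}

*him* is a pronoun, so Principle B applies: it must be free in its binding domain.
Binding domain of *him₄*: the matrix TP, whose subject is [Rashid₁'s supervisor]₂.
*Rashid₁* and the pronoun do not c-command one another → neither Principle B nor Principle C is at stake; coindexation permitted.
*[Rashid₁'s supervisor]₂* c-commands the pronoun within its binding domain → coindexation would violate Principle B.
*Anton₃*: the pronoun c-commands this R-expression → coindexation would violate Principle C on *Anton₃*.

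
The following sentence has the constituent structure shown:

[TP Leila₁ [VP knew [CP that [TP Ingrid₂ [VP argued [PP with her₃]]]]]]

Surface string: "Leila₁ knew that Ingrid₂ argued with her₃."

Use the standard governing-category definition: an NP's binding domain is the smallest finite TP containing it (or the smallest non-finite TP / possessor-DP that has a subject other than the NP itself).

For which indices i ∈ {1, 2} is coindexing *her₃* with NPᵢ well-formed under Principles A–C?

*her* is a pronoun, so Principle B applies: it must be free in its binding domain.
Binding domain of *her₃*: the embedded TP, whose subject is Ingrid₂.
*Leila₁* c-commands the pronoun but from outside its binding domain, and is not c-commanded by it → coindexation permitted.
*Ingrid₂* c-commands the pronoun within its binding domain → coindexation would violate Principle B.

{1}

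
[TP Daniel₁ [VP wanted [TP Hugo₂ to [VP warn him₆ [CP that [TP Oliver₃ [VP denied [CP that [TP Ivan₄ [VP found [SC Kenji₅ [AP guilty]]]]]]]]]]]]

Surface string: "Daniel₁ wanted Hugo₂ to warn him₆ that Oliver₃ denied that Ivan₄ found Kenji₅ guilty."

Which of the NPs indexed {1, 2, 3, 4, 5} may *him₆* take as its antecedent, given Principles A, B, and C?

{1}

*him* is a pronoun, so Principle B applies: it must be free in its binding domain.
Binding domain of *him₆*: the embedded TP, whose subject is Hugo₂.
*Daniel₁* c-commands the pronoun but from outside its binding domain, and is not c-commanded by it → coindexation permitted.
*Hugo₂* c-commands the pronoun within its binding domain → coindexation would violate Principle B.
*Oliver₃*: the pronoun c-commands this R-expression → coindexation would violate Principle C on *Oliver₃*.
*Ivan₄*: the pronoun c-commands this R-expression → coindexation would violate Principle C on *Ivan₄*.
*Kenji₅*: the pronoun c-commands this R-expression → coindexation would violate Principle C on *Kenji₅*.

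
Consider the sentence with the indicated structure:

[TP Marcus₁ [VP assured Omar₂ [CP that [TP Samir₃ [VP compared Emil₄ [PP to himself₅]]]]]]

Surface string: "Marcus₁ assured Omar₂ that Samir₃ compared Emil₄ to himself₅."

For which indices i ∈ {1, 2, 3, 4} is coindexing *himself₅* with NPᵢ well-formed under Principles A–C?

*himself* is an anaphor, so Principle A applies: it must be bound in its binding domain.
Binding domain of *himself₅*: the embedded TP, whose subject is Samir₃.
*Marcus₁* c-commands the anaphor but is outside its binding domain → cannot satisfy Principle A.
*Omar₂* c-commands the anaphor but is outside its binding domain → cannot satisfy Principle A.
*Samir₃* c-commands the anaphor within its binding domain → licit binder.
*Emil₄* c-commands the anaphor within its binding domain → licit binder.

{3, 4}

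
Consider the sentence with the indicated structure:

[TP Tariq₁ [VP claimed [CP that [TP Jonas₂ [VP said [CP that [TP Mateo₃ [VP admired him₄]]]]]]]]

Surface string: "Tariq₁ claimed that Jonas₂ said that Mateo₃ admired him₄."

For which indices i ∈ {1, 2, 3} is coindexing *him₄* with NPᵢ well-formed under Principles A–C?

{1, 2}

*him* is a pronoun, so Principle B applies: it must be free in its binding domain.
Binding domain of *him₄*: the embedded TP, whose subject is Mateo₃.
*Tariq₁* c-commands the pronoun but from outside its binding domain, and is not c-commanded by it → coindexation permitted.
*Jonas₂* c-commands the pronoun but from outside its binding domain, and is not c-commanded by it → coindexation permitted.
*Mateo₃* c-commands the pronoun within its binding domain → coindexation would violate Principle B.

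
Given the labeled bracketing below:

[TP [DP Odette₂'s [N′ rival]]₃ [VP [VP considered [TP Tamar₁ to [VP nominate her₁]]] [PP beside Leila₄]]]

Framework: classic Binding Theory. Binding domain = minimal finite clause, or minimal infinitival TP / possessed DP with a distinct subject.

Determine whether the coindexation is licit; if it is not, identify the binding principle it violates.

The two coindexed NPs are *Tamar₁* and *her₁*.
*her₁* is a pronoun. Its binding domain is the embedded TP, whose subject is Tamar₁.
*Tamar₁* c-commands it within that domain and carries the same index.
The pronoun is locally bound → Principle B violation.

Principle B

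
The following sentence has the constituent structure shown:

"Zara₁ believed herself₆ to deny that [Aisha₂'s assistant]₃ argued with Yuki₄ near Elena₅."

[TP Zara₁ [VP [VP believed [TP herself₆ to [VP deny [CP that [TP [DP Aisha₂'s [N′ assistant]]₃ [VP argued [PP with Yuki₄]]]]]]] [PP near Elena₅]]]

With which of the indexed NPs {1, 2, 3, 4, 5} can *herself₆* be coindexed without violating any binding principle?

*herself* is an anaphor, so Principle A applies: it must be bound in its binding domain.
Binding domain of *herself₆*: the matrix TP, whose subject is Zara₁.
*Zara₁* c-commands the anaphor within its binding domain → licit binder.
*Aisha₂* does not c-command the anaphor → cannot bind it.
*[Aisha₂'s assistant]₃* does not c-command the anaphor → cannot bind it.
*Yuki₄* does not c-command the anaphor → cannot bind it.
*Elena₅* does not c-command the anaphor → cannot bind it.

{1}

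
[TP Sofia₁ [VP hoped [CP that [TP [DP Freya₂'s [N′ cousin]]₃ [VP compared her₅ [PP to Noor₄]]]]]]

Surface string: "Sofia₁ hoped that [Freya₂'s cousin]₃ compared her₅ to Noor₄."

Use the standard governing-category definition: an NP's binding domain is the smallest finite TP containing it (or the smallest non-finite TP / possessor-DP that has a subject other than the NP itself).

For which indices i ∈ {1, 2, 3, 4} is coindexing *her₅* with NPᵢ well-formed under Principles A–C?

{1, 2}

*her* is a pronoun, so Principle B applies: it must be free in its binding domain.
Binding domain of *her₅*: the embedded TP, whose subject is [Freya₂'s cousin]₃.
*Sofia₁* c-commands the pronoun but from outside its binding domain, and is not c-commanded by it → coindexation permitted.
*Freya₂* and the pronoun do not c-command one another → neither Principle B nor Principle C is at stake; coindexation permitted.
*[Freya₂'s cousin]₃* c-commands the pronoun within its binding domain → coindexation would violate Principle B.
*Noor₄*: the pronoun c-commands this R-expression → coindexation would violate Principle C on *Noor₄*.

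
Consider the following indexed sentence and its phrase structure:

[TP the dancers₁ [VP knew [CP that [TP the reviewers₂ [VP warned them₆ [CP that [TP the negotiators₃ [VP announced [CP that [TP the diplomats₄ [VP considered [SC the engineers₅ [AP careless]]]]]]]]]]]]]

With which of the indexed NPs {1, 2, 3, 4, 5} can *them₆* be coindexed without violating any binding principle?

*them* is a pronoun, so Principle B applies: it must be free in its binding domain.
Binding domain of *them₆*: the embedded TP, whose subject is the reviewers₂.
*the dancers₁* c-commands the pronoun but from outside its binding domain, and is not c-commanded by it → coindexation permitted.
*the reviewers₂* c-commands the pronoun within its binding domain → coindexation would violate Principle B.
*the negotiators₃*: the pronoun c-commands this R-expression → coindexation would violate Principle C on *the negotiators₃*.
*the diplomats₄*: the pronoun c-commands this R-expression → coindexation would violate Principle C on *the diplomats₄*.
*the engineers₅*: the pronoun c-commands this R-expression → coindexation would violate Principle C on *the engineers₅*.

{1}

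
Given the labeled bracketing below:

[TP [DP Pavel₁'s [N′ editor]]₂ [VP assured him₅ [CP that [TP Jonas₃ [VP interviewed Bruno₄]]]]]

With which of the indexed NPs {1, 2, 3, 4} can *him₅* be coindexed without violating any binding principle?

*him* is a pronoun, so Principle B applies: it must be free in its binding domain.
Binding domain of *him₅*: the matrix TP, whose subject is [Pavel₁'s editor]₂.
*Pavel₁* and the pronoun do not c-command one another → neither Principle B nor Principle C is at stake; coindexation permitted.
*[Pavel₁'s editor]₂* c-commands the pronoun within its binding domain → coindexation would violate Principle B.
*Jonas₃*: the pronoun c-commands this R-expression → coindexation would violate Principle C on *Jonas₃*.
*Bruno₄*: the pronoun c-commands this R-expression → coindexation would violate Principle C on *Bruno₄*.

{1}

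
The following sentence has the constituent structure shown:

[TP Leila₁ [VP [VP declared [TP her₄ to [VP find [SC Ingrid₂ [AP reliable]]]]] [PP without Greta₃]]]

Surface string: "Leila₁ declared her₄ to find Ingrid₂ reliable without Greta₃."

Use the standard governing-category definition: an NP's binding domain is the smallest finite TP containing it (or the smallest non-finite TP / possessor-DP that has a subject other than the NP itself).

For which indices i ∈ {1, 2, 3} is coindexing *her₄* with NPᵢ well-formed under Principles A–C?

{3}

*her* is a pronoun, so Principle B applies: it must be free in its binding domain.
Binding domain of *her₄*: the matrix TP, whose subject is Leila₁.
*Leila₁* c-commands the pronoun within its binding domain → coindexation would violate Principle B.
*Ingrid₂*: the pronoun c-commands this R-expression → coindexation would violate Principle C on *Ingrid₂*.
*Greta₃* and the pronoun do not c-command one another → neither Principle B nor Principle C is at stake; coindexation permitted.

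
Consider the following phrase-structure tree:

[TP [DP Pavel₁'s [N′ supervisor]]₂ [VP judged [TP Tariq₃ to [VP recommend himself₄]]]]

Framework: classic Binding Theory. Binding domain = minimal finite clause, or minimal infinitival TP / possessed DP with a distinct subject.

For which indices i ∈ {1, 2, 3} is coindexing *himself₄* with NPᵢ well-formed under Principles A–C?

{3}

*himself* is an anaphor, so Principle A applies: it must be bound in its binding domain.
Binding domain of *himself₄*: the embedded TP, whose subject is Tariq₃.
*Pavel₁* does not c-command the anaphor → cannot bind it.
*[Pavel₁'s supervisor]₂* c-commands the anaphor but is outside its binding domain → cannot satisfy Principle A.
*Tariq₃* c-commands the anaphor within its binding domain → licit binder.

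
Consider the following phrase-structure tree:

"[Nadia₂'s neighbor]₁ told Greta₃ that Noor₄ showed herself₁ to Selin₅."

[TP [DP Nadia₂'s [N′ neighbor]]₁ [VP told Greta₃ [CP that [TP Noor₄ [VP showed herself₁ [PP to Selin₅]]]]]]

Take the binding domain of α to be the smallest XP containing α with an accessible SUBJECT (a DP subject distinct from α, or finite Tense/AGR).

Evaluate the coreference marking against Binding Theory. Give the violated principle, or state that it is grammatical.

Principle A

The two coindexed NPs are *[Nadia₂'s neighbor]₁* and *herself₁*.
*herself₁* is an anaphor. Principle A requires it to be bound within its binding domain — the embedded TP, whose subject is Noor₄.
Within that domain it is c-commanded by *Noor₄*, which does not share its index.
*[Nadia₂'s neighbor]₁* does c-command the anaphor, but from outside its binding domain.
The anaphor is unbound in its domain → Principle A violation.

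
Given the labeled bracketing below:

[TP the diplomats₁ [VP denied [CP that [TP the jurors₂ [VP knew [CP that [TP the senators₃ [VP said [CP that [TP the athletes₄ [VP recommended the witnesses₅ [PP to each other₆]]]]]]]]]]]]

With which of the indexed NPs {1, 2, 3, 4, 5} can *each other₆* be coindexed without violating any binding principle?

*each other* is an anaphor, so Principle A applies: it must be bound in its binding domain.
Binding domain of *each other₆*: the embedded TP, whose subject is the athletes₄.
*the diplomats₁* c-commands the anaphor but is outside its binding domain → cannot satisfy Principle A.
*the jurors₂* c-commands the anaphor but is outside its binding domain → cannot satisfy Principle A.
*the senators₃* c-commands the anaphor but is outside its binding domain → cannot satisfy Principle A.
*the athletes₄* c-commands the anaphor within its binding domain → licit binder.
*the witnesses₅* c-commands the anaphor within its binding domain → licit binder.

{4, 5}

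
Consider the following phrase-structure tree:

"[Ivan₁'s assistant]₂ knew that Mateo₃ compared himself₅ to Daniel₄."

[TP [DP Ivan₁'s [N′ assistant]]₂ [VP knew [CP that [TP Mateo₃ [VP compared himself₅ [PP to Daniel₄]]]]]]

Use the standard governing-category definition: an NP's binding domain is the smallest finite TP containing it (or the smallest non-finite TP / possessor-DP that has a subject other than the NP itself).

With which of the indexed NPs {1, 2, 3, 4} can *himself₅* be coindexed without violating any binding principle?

{3}

*himself* is an anaphor, so Principle A applies: it must be bound in its binding domain.
Binding domain of *himself₅*: the embedded TP, whose subject is Mateo₃.
*Ivan₁* does not c-command the anaphor → cannot bind it.
*[Ivan₁'s assistant]₂* c-commands the anaphor but is outside its binding domain → cannot satisfy Principle A.
*Mateo₃* c-commands the anaphor within its binding domain → licit binder.
*Daniel₄* does not c-command the anaphor → cannot bind it.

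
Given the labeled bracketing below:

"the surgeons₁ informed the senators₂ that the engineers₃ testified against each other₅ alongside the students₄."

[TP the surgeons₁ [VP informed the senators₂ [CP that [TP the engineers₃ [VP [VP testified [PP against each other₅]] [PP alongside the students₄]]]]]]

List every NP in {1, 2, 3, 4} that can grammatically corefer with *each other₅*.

*each other* is an anaphor, so Principle A applies: it must be bound in its binding domain.
Binding domain of *each other₅*: the embedded TP, whose subject is the engineers₃.
*the surgeons₁* c-commands the anaphor but is outside its binding domain → cannot satisfy Principle A.
*the senators₂* c-commands the anaphor but is outside its binding domain → cannot satisfy Principle A.
*the engineers₃* c-commands the anaphor within its binding domain → licit binder.
*the students₄* does not c-command the anaphor → cannot bind it.

{3}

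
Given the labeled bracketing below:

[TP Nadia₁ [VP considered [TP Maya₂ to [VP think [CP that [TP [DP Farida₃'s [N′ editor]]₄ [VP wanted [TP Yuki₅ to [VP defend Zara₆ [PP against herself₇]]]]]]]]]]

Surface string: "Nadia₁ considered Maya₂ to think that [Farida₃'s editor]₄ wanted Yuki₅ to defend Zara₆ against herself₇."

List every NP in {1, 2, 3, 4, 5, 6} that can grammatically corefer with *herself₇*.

*herself* is an anaphor, so Principle A applies: it must be bound in its binding domain.
Binding domain of *herself₇*: the embedded TP, whose subject is Yuki₅.
*Nadia₁* c-commands the anaphor but is outside its binding domain → cannot satisfy Principle A.
*Maya₂* c-commands the anaphor but is outside its binding domain → cannot satisfy Principle A.
*Farida₃* does not c-command the anaphor → cannot bind it.
*[Farida₃'s editor]₄* c-commands the anaphor but is outside its binding domain → cannot satisfy Principle A.
*Yuki₅* c-commands the anaphor within its binding domain → licit binder.
*Zara₆* c-commands the anaphor within its binding domain → licit binder.

{5, 6}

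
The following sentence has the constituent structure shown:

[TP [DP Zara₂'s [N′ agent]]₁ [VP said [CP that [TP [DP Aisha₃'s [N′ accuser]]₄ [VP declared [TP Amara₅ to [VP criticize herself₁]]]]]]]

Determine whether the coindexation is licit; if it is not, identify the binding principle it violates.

The two coindexed NPs are *[Zara₂'s agent]₁* and *herself₁*.
*herself₁* is an anaphor. Principle A requires it to be bound within its binding domain — the embedded TP, whose subject is Amara₅.
Within that domain it is c-commanded by *Amara₅*, which does not share its index.
*[Zara₂'s agent]₁* does c-command the anaphor, but from outside its binding domain.
The anaphor is unbound in its domain → Principle A violation.

Principle A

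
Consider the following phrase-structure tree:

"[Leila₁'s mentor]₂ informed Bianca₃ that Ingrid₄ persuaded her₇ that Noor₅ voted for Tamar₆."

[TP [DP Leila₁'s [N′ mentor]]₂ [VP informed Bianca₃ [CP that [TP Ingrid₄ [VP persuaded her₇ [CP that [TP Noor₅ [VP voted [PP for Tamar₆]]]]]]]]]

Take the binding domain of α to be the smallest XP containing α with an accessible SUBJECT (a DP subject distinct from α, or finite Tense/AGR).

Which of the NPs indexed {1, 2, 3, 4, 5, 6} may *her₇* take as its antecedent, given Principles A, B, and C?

{1, 2, 3}

*her* is a pronoun, so Principle B applies: it must be free in its binding domain.
Binding domain of *her₇*: the embedded TP, whose subject is Ingrid₄.
*Leila₁* and the pronoun do not c-command one another → neither Principle B nor Principle C is at stake; coindexation permitted.
*[Leila₁'s mentor]₂* c-commands the pronoun but from outside its binding domain, and is not c-commanded by it → coindexation permitted.
*Bianca₃* c-commands the pronoun but from outside its binding domain, and is not c-commanded by it → coindexation permitted.
*Ingrid₄* c-commands the pronoun within its binding domain → coindexation would violate Principle B.
*Noor₅*: the pronoun c-commands this R-expression → coindexation would violate Principle C on *Noor₅*.
*Tamar₆*: the pronoun c-commands this R-expression → coindexation would violate Principle C on *Tamar₆*.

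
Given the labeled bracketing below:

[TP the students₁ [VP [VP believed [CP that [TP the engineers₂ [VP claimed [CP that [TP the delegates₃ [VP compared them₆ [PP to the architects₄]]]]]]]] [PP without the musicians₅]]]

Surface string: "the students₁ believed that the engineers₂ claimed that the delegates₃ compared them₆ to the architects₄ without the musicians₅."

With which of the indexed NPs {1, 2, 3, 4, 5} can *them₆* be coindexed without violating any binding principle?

*them* is a pronoun, so Principle B applies: it must be free in its binding domain.
Binding domain of *them₆*: the embedded TP, whose subject is the delegates₃.
*the students₁* c-commands the pronoun but from outside its binding domain, and is not c-commanded by it → coindexation permitted.
*the engineers₂* c-commands the pronoun but from outside its binding domain, and is not c-commanded by it → coindexation permitted.
*the delegates₃* c-commands the pronoun within its binding domain → coindexation would violate Principle B.
*the architects₄*: the pronoun c-commands this R-expression → coindexation would violate Principle C on *the architects₄*.
*the musicians₅* and the pronoun do not c-command one another → neither Principle B nor Principle C is at stake; coindexation permitted.

{1, 2, 5}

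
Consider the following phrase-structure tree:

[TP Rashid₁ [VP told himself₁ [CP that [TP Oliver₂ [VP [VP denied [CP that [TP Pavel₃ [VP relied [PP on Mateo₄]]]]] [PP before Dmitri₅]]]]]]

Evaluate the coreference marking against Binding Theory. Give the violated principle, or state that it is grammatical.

grammatical

The two coindexed NPs are *Rashid₁* and *himself₁*.
*himself₁* is an anaphor; its binding domain is the matrix TP, whose subject is Rashid₁. *Rashid₁* c-commands it within that domain and shares its index, so Principle A is satisfied.
*Rashid₁* is an R-expression; *himself₁* does not c-command it, and no other NP shares its index, so Principle C is satisfied.
All principles are respected.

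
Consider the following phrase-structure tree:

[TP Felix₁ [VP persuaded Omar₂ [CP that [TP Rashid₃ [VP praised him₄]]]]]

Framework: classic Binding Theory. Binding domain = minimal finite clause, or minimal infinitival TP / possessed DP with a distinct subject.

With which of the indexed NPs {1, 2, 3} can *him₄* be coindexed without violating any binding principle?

*him* is a pronoun, so Principle B applies: it must be free in its binding domain.
Binding domain of *him₄*: the embedded TP, whose subject is Rashid₃.
*Felix₁* c-commands the pronoun but from outside its binding domain, and is not c-commanded by it → coindexation permitted.
*Omar₂* c-commands the pronoun but from outside its binding domain, and is not c-commanded by it → coindexation permitted.
*Rashid₃* c-commands the pronoun within its binding domain → coindexation would violate Principle B.

{1, 2}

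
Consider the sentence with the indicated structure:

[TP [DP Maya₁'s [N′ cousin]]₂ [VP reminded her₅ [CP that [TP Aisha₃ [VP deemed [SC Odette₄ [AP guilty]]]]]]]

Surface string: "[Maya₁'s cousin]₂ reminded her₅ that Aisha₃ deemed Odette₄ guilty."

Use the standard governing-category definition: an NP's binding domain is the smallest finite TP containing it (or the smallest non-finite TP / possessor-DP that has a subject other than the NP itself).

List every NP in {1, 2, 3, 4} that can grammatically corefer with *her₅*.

{1}

*her* is a pronoun, so Principle B applies: it must be free in its binding domain.
Binding domain of *her₅*: the matrix TP, whose subject is [Maya₁'s cousin]₂.
*Maya₁* and the pronoun do not c-command one another → neither Principle B nor Principle C is at stake; coindexation permitted.
*[Maya₁'s cousin]₂* c-commands the pronoun within its binding domain → coindexation would violate Principle B.
*Aisha₃*: the pronoun c-commands this R-expression → coindexation would violate Principle C on *Aisha₃*.
*Odette₄*: the pronoun c-commands this R-expression → coindexation would violate Principle C on *Odette₄*.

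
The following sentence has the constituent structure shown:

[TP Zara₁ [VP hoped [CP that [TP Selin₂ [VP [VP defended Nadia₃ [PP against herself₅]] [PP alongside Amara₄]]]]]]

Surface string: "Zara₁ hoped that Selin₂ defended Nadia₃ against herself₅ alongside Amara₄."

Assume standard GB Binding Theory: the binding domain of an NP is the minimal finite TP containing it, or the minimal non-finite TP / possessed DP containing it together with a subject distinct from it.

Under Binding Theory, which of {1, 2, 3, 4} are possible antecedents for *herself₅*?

{2, 3}

*herself* is an anaphor, so Principle A applies: it must be bound in its binding domain.
Binding domain of *herself₅*: the embedded TP, whose subject is Selin₂.
*Zara₁* c-commands the anaphor but is outside its binding domain → cannot satisfy Principle A.
*Selin₂* c-commands the anaphor within its binding domain → licit binder.
*Nadia₃* c-commands the anaphor within its binding domain → licit binder.
*Amara₄* does not c-command the anaphor → cannot bind it.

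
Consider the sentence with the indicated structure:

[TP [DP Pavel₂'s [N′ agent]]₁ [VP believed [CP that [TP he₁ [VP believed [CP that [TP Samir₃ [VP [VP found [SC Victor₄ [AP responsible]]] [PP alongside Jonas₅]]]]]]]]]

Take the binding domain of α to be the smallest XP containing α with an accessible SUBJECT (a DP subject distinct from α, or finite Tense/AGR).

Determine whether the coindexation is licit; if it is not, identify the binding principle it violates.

The two coindexed NPs are *[Pavel₂'s agent]₁* and *he₁*.
*he₁* is a pronoun; nothing c-commands it within its binding domain (the embedded TP.), so Principle B holds trivially.
*[Pavel₂'s agent]₁* is an R-expression; *he₁* does not c-command it, and no other NP shares its index, so Principle C is satisfied.
All principles are respected.

grammatical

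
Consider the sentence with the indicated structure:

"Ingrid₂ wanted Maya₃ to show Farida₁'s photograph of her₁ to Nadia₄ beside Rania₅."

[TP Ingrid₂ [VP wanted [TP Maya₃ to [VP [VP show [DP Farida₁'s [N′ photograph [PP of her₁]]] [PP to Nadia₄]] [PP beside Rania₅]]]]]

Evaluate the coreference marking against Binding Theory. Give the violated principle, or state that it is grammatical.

The two coindexed NPs are *Farida₁* and *her₁*.
*her₁* is a pronoun. Its binding domain is the possessed DP, whose subject is Farida₁.
*Farida₁* c-commands it within that domain and carries the same index.
The pronoun is locally bound → Principle B violation.

Principle B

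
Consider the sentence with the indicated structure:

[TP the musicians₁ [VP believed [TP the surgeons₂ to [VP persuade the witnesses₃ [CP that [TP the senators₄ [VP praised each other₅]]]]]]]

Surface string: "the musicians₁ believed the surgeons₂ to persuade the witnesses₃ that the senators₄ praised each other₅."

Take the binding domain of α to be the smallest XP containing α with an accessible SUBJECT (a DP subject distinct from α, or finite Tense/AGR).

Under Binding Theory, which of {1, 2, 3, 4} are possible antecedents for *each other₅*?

{4}

*each other* is an anaphor, so Principle A applies: it must be bound in its binding domain.
Binding domain of *each other₅*: the embedded TP, whose subject is the senators₄.
*the musicians₁* c-commands the anaphor but is outside its binding domain → cannot satisfy Principle A.
*the surgeons₂* c-commands the anaphor but is outside its binding domain → cannot satisfy Principle A.
*the witnesses₃* c-commands the anaphor but is outside its binding domain → cannot satisfy Principle A.
*the senators₄* c-commands the anaphor within its binding domain → licit binder.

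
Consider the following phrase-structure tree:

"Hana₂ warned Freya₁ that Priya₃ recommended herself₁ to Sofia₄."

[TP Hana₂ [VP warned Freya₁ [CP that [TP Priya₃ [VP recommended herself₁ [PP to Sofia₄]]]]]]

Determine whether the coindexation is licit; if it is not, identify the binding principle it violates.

The two coindexed NPs are *Freya₁* and *herself₁*.
*herself₁* is an anaphor. Principle A requires it to be bound within its binding domain — the embedded TP, whose subject is Priya₃.
Within that domain it is c-commanded by *Priya₃*, which does not share its index.
*Freya₁* does c-command the anaphor, but from outside its binding domain.
The anaphor is unbound in its domain → Principle A violation.

Principle A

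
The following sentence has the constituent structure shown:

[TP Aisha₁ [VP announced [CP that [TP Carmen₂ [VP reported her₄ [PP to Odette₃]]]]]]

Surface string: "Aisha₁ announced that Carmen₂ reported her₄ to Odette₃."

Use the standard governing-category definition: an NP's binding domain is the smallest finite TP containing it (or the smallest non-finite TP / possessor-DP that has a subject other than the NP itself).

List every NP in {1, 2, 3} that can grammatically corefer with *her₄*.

{1}

*her* is a pronoun, so Principle B applies: it must be free in its binding domain.
Binding domain of *her₄*: the embedded TP, whose subject is Carmen₂.
*Aisha₁* c-commands the pronoun but from outside its binding domain, and is not c-commanded by it → coindexation permitted.
*Carmen₂* c-commands the pronoun within its binding domain → coindexation would violate Principle B.
*Odette₃*: the pronoun c-commands this R-expression → coindexation would violate Principle C on *Odette₃*.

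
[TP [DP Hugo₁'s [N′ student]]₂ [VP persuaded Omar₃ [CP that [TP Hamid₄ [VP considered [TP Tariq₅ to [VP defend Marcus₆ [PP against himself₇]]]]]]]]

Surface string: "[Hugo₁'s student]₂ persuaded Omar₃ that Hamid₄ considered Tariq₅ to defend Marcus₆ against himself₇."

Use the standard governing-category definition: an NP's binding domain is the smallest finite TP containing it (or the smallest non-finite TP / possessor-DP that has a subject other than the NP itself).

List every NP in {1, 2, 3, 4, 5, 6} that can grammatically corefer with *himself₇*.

*himself* is an anaphor, so Principle A applies: it must be bound in its binding domain.
Binding domain of *himself₇*: the embedded TP, whose subject is Tariq₅.
*Hugo₁* does not c-command the anaphor → cannot bind it.
*[Hugo₁'s student]₂* c-commands the anaphor but is outside its binding domain → cannot satisfy Principle A.
*Omar₃* c-commands the anaphor but is outside its binding domain → cannot satisfy Principle A.
*Hamid₄* c-commands the anaphor but is outside its binding domain → cannot satisfy Principle A.
*Tariq₅* c-commands the anaphor within its binding domain → licit binder.
*Marcus₆* c-commands the anaphor within its binding domain → licit binder.

{5, 6}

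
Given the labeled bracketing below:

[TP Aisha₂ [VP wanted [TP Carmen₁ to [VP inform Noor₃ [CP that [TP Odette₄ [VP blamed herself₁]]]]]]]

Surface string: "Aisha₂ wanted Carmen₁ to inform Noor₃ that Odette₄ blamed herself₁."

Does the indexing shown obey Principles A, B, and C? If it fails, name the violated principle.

The two coindexed NPs are *Carmen₁* and *herself₁*.
*herself₁* is an anaphor. Principle A requires it to be bound within its binding domain — the embedded TP, whose subject is Odette₄.
Within that domain it is c-commanded by *Odette₄*, which does not share its index.
*Carmen₁* does c-command the anaphor, but from outside its binding domain.
The anaphor is unbound in its domain → Principle A violation.

Principle A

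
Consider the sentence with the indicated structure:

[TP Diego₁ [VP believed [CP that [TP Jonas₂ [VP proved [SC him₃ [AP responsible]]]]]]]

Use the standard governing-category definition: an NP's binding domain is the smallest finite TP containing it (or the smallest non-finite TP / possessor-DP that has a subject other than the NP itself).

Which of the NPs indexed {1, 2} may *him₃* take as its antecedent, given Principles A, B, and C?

{1}

*him* is a pronoun, so Principle B applies: it must be free in its binding domain.
Binding domain of *him₃*: the embedded TP, whose subject is Jonas₂.
*Diego₁* c-commands the pronoun but from outside its binding domain, and is not c-commanded by it → coindexation permitted.
*Jonas₂* c-commands the pronoun within its binding domain → coindexation would violate Principle B.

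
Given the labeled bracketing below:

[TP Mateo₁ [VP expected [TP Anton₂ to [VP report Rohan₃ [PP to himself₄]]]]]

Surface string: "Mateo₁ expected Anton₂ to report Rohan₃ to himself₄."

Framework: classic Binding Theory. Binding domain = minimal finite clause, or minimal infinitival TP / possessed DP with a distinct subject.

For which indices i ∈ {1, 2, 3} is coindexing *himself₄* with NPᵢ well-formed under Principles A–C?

*himself* is an anaphor, so Principle A applies: it must be bound in its binding domain.
Binding domain of *himself₄*: the embedded TP, whose subject is Anton₂.
*Mateo₁* c-commands the anaphor but is outside its binding domain → cannot satisfy Principle A.
*Anton₂* c-commands the anaphor within its binding domain → licit binder.
*Rohan₃* c-commands the anaphor within its binding domain → licit binder.

{2, 3}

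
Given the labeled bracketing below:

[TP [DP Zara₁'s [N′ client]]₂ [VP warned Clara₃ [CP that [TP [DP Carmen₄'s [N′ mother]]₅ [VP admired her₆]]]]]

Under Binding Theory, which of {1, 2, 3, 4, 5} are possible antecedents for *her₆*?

{1, 2, 3, 4}

*her* is a pronoun, so Principle B applies: it must be free in its binding domain.
Binding domain of *her₆*: the embedded TP, whose subject is [Carmen₄'s mother]₅.
*Zara₁* and the pronoun do not c-command one another → neither Principle B nor Principle C is at stake; coindexation permitted.
*[Zara₁'s client]₂* c-commands the pronoun but from outside its binding domain, and is not c-commanded by it → coindexation permitted.
*Clara₃* c-commands the pronoun but from outside its binding domain, and is not c-commanded by it → coindexation permitted.
*Carmen₄* and the pronoun do not c-command one another → neither Principle B nor Principle C is at stake; coindexation permitted.
*[Carmen₄'s mother]₅* c-commands the pronoun within its binding domain → coindexation would violate Principle B.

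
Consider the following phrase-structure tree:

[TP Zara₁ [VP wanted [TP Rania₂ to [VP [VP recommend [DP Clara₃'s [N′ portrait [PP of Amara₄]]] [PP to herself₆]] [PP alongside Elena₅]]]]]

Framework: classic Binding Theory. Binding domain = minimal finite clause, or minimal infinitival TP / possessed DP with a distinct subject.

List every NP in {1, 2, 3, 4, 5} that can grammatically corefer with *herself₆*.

{2}

*herself* is an anaphor, so Principle A applies: it must be bound in its binding domain.
Binding domain of *herself₆*: the embedded TP, whose subject is Rania₂.
*Zara₁* c-commands the anaphor but is outside its binding domain → cannot satisfy Principle A.
*Rania₂* c-commands the anaphor within its binding domain → licit binder.
*Clara₃* does not c-command the anaphor → cannot bind it.
*Amara₄* does not c-command the anaphor → cannot bind it.
*Elena₅* does not c-command the anaphor → cannot bind it.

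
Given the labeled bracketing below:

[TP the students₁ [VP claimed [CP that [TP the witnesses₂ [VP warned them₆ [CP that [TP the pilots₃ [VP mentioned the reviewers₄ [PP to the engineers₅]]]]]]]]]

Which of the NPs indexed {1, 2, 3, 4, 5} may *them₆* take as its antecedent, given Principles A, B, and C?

*them* is a pronoun, so Principle B applies: it must be free in its binding domain.
Binding domain of *them₆*: the embedded TP, whose subject is the witnesses₂.
*the students₁* c-commands the pronoun but from outside its binding domain, and is not c-commanded by it → coindexation permitted.
*the witnesses₂* c-commands the pronoun within its binding domain → coindexation would violate Principle B.
*the pilots₃*: the pronoun c-commands this R-expression → coindexation would violate Principle C on *the pilots₃*.
*the reviewers₄*: the pronoun c-commands this R-expression → coindexation would violate Principle C on *the reviewers₄*.
*the engineers₅*: the pronoun c-commands this R-expression → coindexation would violate Principle C on *the engineers₅*.

{1}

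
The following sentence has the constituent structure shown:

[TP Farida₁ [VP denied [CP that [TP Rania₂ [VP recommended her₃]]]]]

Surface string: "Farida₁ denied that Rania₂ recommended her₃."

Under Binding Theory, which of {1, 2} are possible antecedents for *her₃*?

*her* is a pronoun, so Principle B applies: it must be free in its binding domain.
Binding domain of *her₃*: the embedded TP, whose subject is Rania₂.
*Farida₁* c-commands the pronoun but from outside its binding domain, and is not c-commanded by it → coindexation permitted.
*Rania₂* c-commands the pronoun within its binding domain → coindexation would violate Principle B.

{1}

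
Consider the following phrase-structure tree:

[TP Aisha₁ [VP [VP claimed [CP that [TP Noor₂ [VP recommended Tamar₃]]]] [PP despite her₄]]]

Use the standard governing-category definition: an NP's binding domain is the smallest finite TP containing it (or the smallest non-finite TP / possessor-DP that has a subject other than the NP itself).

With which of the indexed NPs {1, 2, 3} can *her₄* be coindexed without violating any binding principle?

*her* is a pronoun, so Principle B applies: it must be free in its binding domain.
Binding domain of *her₄*: the matrix TP, whose subject is Aisha₁.
*Aisha₁* c-commands the pronoun within its binding domain → coindexation would violate Principle B.
*Noor₂* and the pronoun do not c-command one another → neither Principle B nor Principle C is at stake; coindexation permitted.
*Tamar₃* and the pronoun do not c-command one another → neither Principle B nor Principle C is at stake; coindexation permitted.

{2, 3}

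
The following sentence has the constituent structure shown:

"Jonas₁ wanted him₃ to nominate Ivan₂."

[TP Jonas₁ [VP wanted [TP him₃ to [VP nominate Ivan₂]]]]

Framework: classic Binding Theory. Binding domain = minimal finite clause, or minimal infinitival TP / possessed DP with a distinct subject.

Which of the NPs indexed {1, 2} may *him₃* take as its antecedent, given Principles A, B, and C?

none

*him* is a pronoun, so Principle B applies: it must be free in its binding domain.
Binding domain of *him₃*: the matrix TP, whose subject is Jonas₁.
*Jonas₁* c-commands the pronoun within its binding domain → coindexation would violate Principle B.
*Ivan₂*: the pronoun c-commands this R-expression → coindexation would violate Principle C on *Ivan₂*.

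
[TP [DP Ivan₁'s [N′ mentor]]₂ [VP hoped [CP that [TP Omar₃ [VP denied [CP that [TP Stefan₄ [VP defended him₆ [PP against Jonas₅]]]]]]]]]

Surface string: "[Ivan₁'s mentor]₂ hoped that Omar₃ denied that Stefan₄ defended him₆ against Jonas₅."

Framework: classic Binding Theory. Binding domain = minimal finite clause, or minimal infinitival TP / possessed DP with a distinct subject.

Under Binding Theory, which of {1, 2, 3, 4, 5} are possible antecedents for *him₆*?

{1, 2, 3}

*him* is a pronoun, so Principle B applies: it must be free in its binding domain.
Binding domain of *him₆*: the embedded TP, whose subject is Stefan₄.
*Ivan₁* and the pronoun do not c-command one another → neither Principle B nor Principle C is at stake; coindexation permitted.
*[Ivan₁'s mentor]₂* c-commands the pronoun but from outside its binding domain, and is not c-commanded by it → coindexation permitted.
*Omar₃* c-commands the pronoun but from outside its binding domain, and is not c-commanded by it → coindexation permitted.
*Stefan₄* c-commands the pronoun within its binding domain → coindexation would violate Principle B.
*Jonas₅*: the pronoun c-commands this R-expression → coindexation would violate Principle C on *Jonas₅*.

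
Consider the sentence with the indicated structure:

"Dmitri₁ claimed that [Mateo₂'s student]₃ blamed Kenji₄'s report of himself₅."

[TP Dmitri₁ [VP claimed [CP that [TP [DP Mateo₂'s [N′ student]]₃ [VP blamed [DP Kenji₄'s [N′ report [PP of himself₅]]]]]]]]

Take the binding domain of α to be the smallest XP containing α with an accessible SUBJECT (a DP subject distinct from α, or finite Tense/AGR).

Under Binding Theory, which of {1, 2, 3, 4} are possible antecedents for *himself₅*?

*himself* is an anaphor, so Principle A applies: it must be bound in its binding domain.
Binding domain of *himself₅*: the possessed DP, whose subject is Kenji₄.
*Dmitri₁* c-commands the anaphor but is outside its binding domain → cannot satisfy Principle A.
*Mateo₂* does not c-command the anaphor → cannot bind it.
*[Mateo₂'s student]₃* c-commands the anaphor but is outside its binding domain → cannot satisfy Principle A.
*Kenji₄* c-commands the anaphor within its binding domain → licit binder.

{4}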